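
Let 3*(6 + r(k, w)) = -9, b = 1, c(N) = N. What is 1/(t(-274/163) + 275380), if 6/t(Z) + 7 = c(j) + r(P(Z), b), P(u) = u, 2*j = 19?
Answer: 13/3579928 ≈ 3.6314e-6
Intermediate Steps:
j = 19/2 (j = (½)*19 = 19/2 ≈ 9.5000)
r(k, w) = -9 (r(k, w) = -6 + (⅓)*(-9) = -6 - 3 = -9)
t(Z) = -12/13 (t(Z) = 6/(-7 + (19/2 - 9)) = 6/(-7 + ½) = 6/(-13/2) = 6*(-2/13) = -12/13)
1/(t(-274/163) + 275380) = 1/(-12/13 + 275380) = 1/(3579928/13) = 13/3579928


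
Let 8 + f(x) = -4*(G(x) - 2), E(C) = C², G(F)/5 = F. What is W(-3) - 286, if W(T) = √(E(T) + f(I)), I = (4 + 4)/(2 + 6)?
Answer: -286 + I*√11 ≈ -286.0 + 3.3166*I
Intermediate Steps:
G(F) = 5*F
I = 1 (I = 8/8 = 8*(⅛) = 1)
f(x) = -20*x (f(x) = -8 - 4*(5*x - 2) = -8 - 4*(-2 + 5*x) = -8 + (8 - 20*x) = -20*x)
W(T) = √(-20 + T²) (W(T) = √(T² - 20*1) = √(T² - 20) = √(-20 + T²))
W(-3) - 286 = √(-20 + (-3)²) - 286 = √(-20 + 9) - 286 = √(-11) - 286 = I*√11 - 286 = -286 + I*√11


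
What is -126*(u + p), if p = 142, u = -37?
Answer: -13230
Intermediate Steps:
-126*(u + p) = -126*(-37 + 142) = -126*105 = -13230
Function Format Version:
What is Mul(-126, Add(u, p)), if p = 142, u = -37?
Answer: -13230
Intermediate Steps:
Mul(-126, Add(u, p)) = Mul(-126, Add(-37, 142)) = Mul(-126, 105) = -13230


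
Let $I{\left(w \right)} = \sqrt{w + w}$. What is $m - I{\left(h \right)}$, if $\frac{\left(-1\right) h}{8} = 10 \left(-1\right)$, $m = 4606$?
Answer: $4606 - 4 \sqrt{10} \approx 4593.4$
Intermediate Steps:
$h = 80$ ($h = - 8 \cdot 10 \left(-1\right) = \left(-8\right) \left(-10\right) = 80$)
$I{\left(w \right)} = \sqrt{2} \sqrt{w}$ ($I{\left(w \right)} = \sqrt{2 w} = \sqrt{2} \sqrt{w}$)
$m - I{\left(h \right)} = 4606 - \sqrt{2} \sqrt{80} = 4606 - \sqrt{2} \cdot 4 \sqrt{5} = 4606 - 4 \sqrt{10}$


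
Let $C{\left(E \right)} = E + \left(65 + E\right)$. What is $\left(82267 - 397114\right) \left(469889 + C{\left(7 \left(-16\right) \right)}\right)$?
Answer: $-147893081310$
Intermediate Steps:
$C{\left(E \right)} = 65 + 2 E$
$\left(82267 - 397114\right) \left(469889 + C{\left(7 \left(-16\right) \right)}\right) = \left(82267 - 397114\right) \left(469889 + \left(65 + 2 \cdot 7 \left(-16\right)\right)\right) = - 314847 \left(469889 + \left(65 + 2 \left(-112\right)\right)\right) = - 314847 \left(469889 + \left(65 - 224\right)\right) = - 314847 \left(469889 - 159\right) = \left(-314847\right) 469730 = -147893081310$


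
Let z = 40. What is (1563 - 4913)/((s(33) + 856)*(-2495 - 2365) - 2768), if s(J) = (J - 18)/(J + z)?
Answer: 122275/151983322 ≈ 0.00080453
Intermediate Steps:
s(J) = (-18 + J)/(40 + J) (s(J) = (J - 18)/(J + 40) = (-18 + J)/(40 + J))
(1563 - 4913)/((s(33) + 856)*(-2495 - 2365) - 2768) = (1563 - 4913)/(((-18 + 33)/(40 + 33) + 856)*(-2495 - 2365) - 2768) = -3350/((15/73 + 856)*(-4860) - 2768) = -3350/((62503/73)*(-4860) - 2768) = -3350/(-303764580/73 - 2768) = -3350/(-303966644/73) = -3350*(-73/303966644) = 122275/151983322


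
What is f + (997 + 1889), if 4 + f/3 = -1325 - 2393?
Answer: -8280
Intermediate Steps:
f = -11166 (f = -12 + 3*(-1325 - 2393) = -12 + 3*(-3718) = -12 - 11154 = -11166)
f + (997 + 1889) = -11166 + (997 + 1889) = -11166 + 2886 = -8280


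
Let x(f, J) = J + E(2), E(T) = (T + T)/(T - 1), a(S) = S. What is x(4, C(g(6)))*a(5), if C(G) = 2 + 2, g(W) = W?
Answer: 40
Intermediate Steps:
C(G) = 4
E(T) = 2*T/(-1 + T) (E(T) = (2*T)/(-1 + T) = 2*T/(-1 + T))
x(f, J) = 4 + J (x(f, J) = J + 2*2/(-1 + 2) = J + 2*2/1 = J + 2*2*1 = J + 4 = 4 + J)
x(4, C(g(6)))*a(5) = (4 + 4)*5 = 8*5 = 40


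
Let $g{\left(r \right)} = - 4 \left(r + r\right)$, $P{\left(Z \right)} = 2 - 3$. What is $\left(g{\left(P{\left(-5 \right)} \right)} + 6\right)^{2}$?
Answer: $196$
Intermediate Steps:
$P{\left(Z \right)} = -1$ ($P{\left(Z \right)} = 2 - 3 = -1$)
$g{\left(r \right)} = - 8 r$ ($g{\left(r \right)} = - 4 \cdot 2 r = - 8 r$)
$\left(g{\left(P{\left(-5 \right)} \right)} + 6\right)^{2} = \left(\left(-8\right) \left(-1\right) + 6\right)^{2} = \left(8 + 6\right)^{2} = 14^{2} = 196$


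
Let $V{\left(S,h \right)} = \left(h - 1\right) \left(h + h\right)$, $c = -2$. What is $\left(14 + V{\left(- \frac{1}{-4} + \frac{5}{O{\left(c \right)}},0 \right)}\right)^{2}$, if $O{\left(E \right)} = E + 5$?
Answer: $196$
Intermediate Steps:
$O{\left(E \right)} = 5 + E$
$V{\left(S,h \right)} = 2 h \left(-1 + h\right)$ ($V{\left(S,h \right)} = \left(-1 + h\right) 2 h = 2 h \left(-1 + h\right)$)
$\left(14 + V{\left(- \frac{1}{-4} + \frac{5}{O{\left(c \right)}},0 \right)}\right)^{2} = \left(14 + 2 \cdot 0 \left(-1 + 0\right)\right)^{2} = \left(14 + 2 \cdot 0 \left(-1\right)\right)^{2} = \left(14 + 0\right)^{2} = 14^{2} = 196$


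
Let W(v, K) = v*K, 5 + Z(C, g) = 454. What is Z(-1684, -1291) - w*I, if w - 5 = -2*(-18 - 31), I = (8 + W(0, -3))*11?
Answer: -8615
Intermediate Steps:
Z(C, g) = 449 (Z(C, g) = -5 + 454 = 449)
W(v, K) = K*v
I = 88 (I = (8 - 3*0)*11 = (8 + 0)*11 = 8*11 = 88)
w = 103 (w = 5 - 2*(-18 - 31) = 5 - 2*(-49) = 5 + 98 = 103)
Z(-1684, -1291) - w*I = 449 - 103*88 = 449 - 1*9064 = 449 - 9064 = -8615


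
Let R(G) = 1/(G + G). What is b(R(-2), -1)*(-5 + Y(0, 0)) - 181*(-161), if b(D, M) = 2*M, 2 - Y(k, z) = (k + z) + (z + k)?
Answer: 29147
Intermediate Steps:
Y(k, z) = 2 - 2*k - 2*z (Y(k, z) = 2 - ((k + z) + (z + k)) = 2 - ((k + z) + (k + z)) = 2 - (2*k + 2*z) = 2 + (-2*k - 2*z) = 2 - 2*k - 2*z)
R(G) = 1/(2*G)
b(R(-2), -1)*(-5 + Y(0, 0)) - 181*(-161) = (2*(-1))*(-5 + (2 - 2*0 - 2*0)) - 181*(-161) = -2*(-5 + (2 + 0 + 0)) + 29141 = -2*(-5 + 2) + 29141 = -2*(-3) + 29141 = 6 + 29141 = 29147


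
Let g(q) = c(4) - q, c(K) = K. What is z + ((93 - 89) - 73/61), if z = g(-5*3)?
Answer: 1330/61 ≈ 21.803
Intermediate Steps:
g(q) = 4 - q
z = 19 (z = 4 - (-5)*3 = 4 - 1*(-15) = 4 + 15 = 19)
z + ((93 - 89) - 73/61) = 19 + ((93 - 89) - 73/61) = 19 + (4 - 73*1/61) = 19 + (4 - 73/61) = 19 + 171/61 = 1330/61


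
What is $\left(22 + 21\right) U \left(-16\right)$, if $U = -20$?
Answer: $13760$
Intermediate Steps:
$\left(22 + 21\right) U \left(-16\right) = \left(22 + 21\right) \left(-20\right) \left(-16\right) = 43 \left(-20\right) \left(-16\right) = \left(-860\right) \left(-16\right) = 13760$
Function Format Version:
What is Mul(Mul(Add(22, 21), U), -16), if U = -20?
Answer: 13760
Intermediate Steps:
Mul(Mul(Add(22, 21), U), -16) = Mul(Mul(Add(22, 21), -20), -16) = Mul(Mul(43, -20), -16) = Mul(-860, -16) = 13760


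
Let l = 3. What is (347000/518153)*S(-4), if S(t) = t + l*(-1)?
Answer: -2429000/518153 ≈ -4.6878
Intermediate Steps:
S(t) = -3 + t (S(t) = t + 3*(-1) = t - 3 = -3 + t)
(347000/518153)*S(-4) = (347000/518153)*(-3 - 4) = (347000*(1/518153))*(-7) = (347000/518153)*(-7) = -2429000/518153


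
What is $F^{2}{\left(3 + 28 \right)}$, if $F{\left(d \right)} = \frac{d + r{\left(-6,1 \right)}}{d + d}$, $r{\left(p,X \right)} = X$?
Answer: $\frac{256}{961} \approx 0.26639$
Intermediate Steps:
$F{\left(d \right)} = \frac{1 + d}{2 d}$ ($F{\left(d \right)} = \frac{d + 1}{d + d} = \frac{1 + d}{2 d}$)
$F^{2}{\left(3 + 28 \right)} = \left(\frac{1 + \left(3 + 28\right)}{2 \left(3 + 28\right)}\right)^{2} = \left(\frac{1 + 31}{2 \cdot 31}\right)^{2} = \left(\frac{1}{2} \cdot \frac{1}{31} \cdot 32\right)^{2} = \left(\frac{16}{31}\right)^{2} = \frac{256}{961}$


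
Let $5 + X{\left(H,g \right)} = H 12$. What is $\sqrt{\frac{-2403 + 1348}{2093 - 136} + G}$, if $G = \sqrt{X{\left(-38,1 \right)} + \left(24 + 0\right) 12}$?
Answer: $\frac{\sqrt{-2064635 + 3829849 i \sqrt{173}}}{1957} \approx 2.5125 + 2.6175 i$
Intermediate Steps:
$X{\left(H,g \right)} = -5 + 12 H$ ($X{\left(H,g \right)} = -5 + H 12 = -5 + 12 H$)
$G = i \sqrt{173}$ ($G = \sqrt{\left(-5 + 12 \left(-38\right)\right) + \left(24 + 0\right) 12} = \sqrt{\left(-5 - 456\right) + 24 \cdot 12} = \sqrt{-461 + 288} = \sqrt{-173} = i \sqrt{173} \approx 13.153 i$)
$\sqrt{\frac{-2403 + 1348}{2093 - 136} + G} = \sqrt{\frac{-2403 + 1348}{2093 - 136} + i \sqrt{173}} = \sqrt{- \frac{1055}{1957} + i \sqrt{173}}$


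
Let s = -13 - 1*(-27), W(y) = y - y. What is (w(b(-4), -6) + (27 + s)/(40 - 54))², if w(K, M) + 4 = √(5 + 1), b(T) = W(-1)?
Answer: 10585/196 - 97*√6/7 ≈ 20.062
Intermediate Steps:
W(y) = 0
b(T) = 0
s = 14 (s = -13 + 27 = 14)
w(K, M) = -4 + √6 (w(K, M) = -4 + √(5 + 1) = -4 + √6)
(w(b(-4), -6) + (27 + s)/(40 - 54))² = ((-4 + √6) + (27 + 14)/(40 - 54))² = ((-4 + √6) + 41/(-14))² = ((-4 + √6) + 41*(-1/14))² = ((-4 + √6) - 41/14)² = (-97/14 + √6)²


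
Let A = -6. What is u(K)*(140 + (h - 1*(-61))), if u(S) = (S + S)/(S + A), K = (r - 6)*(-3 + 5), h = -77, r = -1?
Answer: 868/5 ≈ 173.60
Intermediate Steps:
K = -14 (K = (-1 - 6)*(-3 + 5) = -7*2 = -14)
u(S) = 2*S/(-6 + S) (u(S) = (S + S)/(S - 6) = (2*S)/(-6 + S) = 2*S/(-6 + S))
u(K)*(140 + (h - 1*(-61))) = (2*(-14)/(-6 - 14))*(140 + (-77 - 1*(-61))) = (2*(-14)/(-20))*(140 + (-77 + 61)) = (2*(-14)*(-1/20))*(140 - 16) = (7/5)*124 = 868/5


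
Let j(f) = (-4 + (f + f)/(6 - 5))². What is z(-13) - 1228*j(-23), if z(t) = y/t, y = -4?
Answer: -39909996/13 ≈ -3.0700e+6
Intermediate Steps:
j(f) = (-4 + 2*f)² (j(f) = (-4 + (2*f)/1)² = (-4 + (2*f)*1)² = (-4 + 2*f)²)
z(t) = -4/t
z(-13) - 1228*j(-23) = -4/(-13) - 4912*(-2 - 23)² = -4*(-1/13) - 4912*(-25)² = 4/13 - 4912*625 = 4/13 - 1228*2500 = 4/13 - 3070000 = -39909996/13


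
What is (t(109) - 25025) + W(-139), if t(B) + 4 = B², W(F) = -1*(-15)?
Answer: -13133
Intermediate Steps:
W(F) = 15
t(B) = -4 + B²
(t(109) - 25025) + W(-139) = ((-4 + 109²) - 25025) + 15 = ((-4 + 11881) - 25025) + 15 = (11877 - 25025) + 15 = -13148 + 15 = -13133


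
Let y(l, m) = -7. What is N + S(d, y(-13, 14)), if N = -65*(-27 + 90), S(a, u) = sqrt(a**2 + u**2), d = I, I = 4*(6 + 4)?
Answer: -4095 + sqrt(1649) ≈ -4054.4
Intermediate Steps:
I = 40 (I = 4*10 = 40)
d = 40
N = -4095 (N = -65*63 = -4095)
N + S(d, y(-13, 14)) = -4095 + sqrt(40**2 + (-7)**2) = -4095 + sqrt(1600 + 49) = -4095 + sqrt(1649)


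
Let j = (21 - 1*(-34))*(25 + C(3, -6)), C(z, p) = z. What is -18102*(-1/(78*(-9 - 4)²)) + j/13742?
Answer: 22421497/15095587 ≈ 1.4853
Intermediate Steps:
j = 1540 (j = (21 - 1*(-34))*(25 + 3) = (21 + 34)*28 = 55*28 = 1540)
-18102*(-1/(78*(-9 - 4)²)) + j/13742 = -18102*(-1/(78*(-9 - 4)²)) + 1540/13742 = -18102/((-78*(-13)²)) + 1540*(1/13742) = -18102/((-78*169)) + 770/6871 = -18102/(-13182) + 770/6871 = -18102*(-1/13182) + 770/6871 = 3017/2197 + 770/6871 = 22421497/15095587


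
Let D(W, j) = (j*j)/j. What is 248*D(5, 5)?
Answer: 1240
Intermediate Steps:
D(W, j) = j (D(W, j) = j²/j = j)
248*D(5, 5) = 248*5 = 1240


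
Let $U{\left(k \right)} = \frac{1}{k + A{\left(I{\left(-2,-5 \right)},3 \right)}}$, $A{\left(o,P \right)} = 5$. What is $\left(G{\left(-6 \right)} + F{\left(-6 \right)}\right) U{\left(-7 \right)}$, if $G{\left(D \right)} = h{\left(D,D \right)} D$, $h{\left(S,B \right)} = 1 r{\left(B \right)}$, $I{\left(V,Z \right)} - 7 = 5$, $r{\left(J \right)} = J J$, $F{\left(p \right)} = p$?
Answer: $111$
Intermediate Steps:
$r{\left(J \right)} = J^{2}$
$I{\left(V,Z \right)} = 12$ ($I{\left(V,Z \right)} = 7 + 5 = 12$)
$h{\left(S,B \right)} = B^{2}$ ($h{\left(S,B \right)} = 1 B^{2} = B^{2}$)
$U{\left(k \right)} = \frac{1}{5 + k}$ ($U{\left(k \right)} = \frac{1}{k + 5} = \frac{1}{5 + k}$)
$G{\left(D \right)} = D^{3}$ ($G{\left(D \right)} = D^{2} D = D^{3}$)
$\left(G{\left(-6 \right)} + F{\left(-6 \right)}\right) U{\left(-7 \right)} = \frac{\left(-6\right)^{3} - 6}{5 - 7} = \frac{-216 - 6}{-2} = \left(-222\right) \left(- \frac{1}{2}\right) = 111$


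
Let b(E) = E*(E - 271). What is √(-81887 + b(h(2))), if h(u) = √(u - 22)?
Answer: √(-81907 - 542*I*√5) ≈ 2.117 - 286.2*I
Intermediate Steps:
h(u) = √(-22 + u)
b(E) = E*(-271 + E)
√(-81887 + b(h(2))) = √(-81887 + √(-22 + 2)*(-271 + √(-22 + 2))) = √(-81887 + √(-20)*(-271 + √(-20))) = √(-81887 + (2*I*√5)*(-271 + 2*I*√5)) = √(-81887 + 2*I*√5*(-271 + 2*I*√5))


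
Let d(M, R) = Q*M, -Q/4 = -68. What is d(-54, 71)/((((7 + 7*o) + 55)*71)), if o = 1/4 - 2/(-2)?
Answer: -58752/20093 ≈ -2.9240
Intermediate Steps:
o = 5/4 (o = 1*(1/4) - 2*(-1/2) = 1/4 + 1 = 5/4 ≈ 1.2500)
Q = 272 (Q = -4*(-68) = 272)
d(M, R) = 272*M
d(-54, 71)/((((7 + 7*o) + 55)*71)) = (272*(-54))/((((7 + 7*(5/4)) + 55)*71)) = -14688*1/(71*((7 + 35/4) + 55)) = -14688*1/(71*(63/4 + 55)) = -14688/((283/4)*71) = -14688/20093/4 = -14688*4/20093 = -58752/20093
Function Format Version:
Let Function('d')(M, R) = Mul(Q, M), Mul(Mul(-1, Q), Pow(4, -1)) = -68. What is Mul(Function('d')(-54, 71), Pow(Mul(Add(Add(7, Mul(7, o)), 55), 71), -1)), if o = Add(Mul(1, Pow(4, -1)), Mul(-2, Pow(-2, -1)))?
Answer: Rational(-58752, 20093) ≈ -2.9240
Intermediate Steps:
o = Rational(5, 4) (o = Add(Mul(1, Rational(1, 4)), Mul(-2, Rational(-1, 2))) = Add(Rational(1, 4), 1) = Rational(5, 4) ≈ 1.2500)
Q = 272 (Q = Mul(-4, -68) = 272)
Function('d')(M, R) = Mul(272, M)
Mul(Function('d')(-54, 71), Pow(Mul(Add(Add(7, Mul(7, o)), 55), 71), -1)) = Mul(Mul(272, -54), Pow(Mul(Add(Add(7, Mul(7, Rational(5, 4))), 55), 71), -1)) = Mul(-14688, Pow(Mul(Add(Add(7, Rational(35, 4)), 55), 71), -1)) = Mul(-14688, Pow(Mul(Add(Rational(63, 4), 55), 71), -1)) = Mul(-14688, Pow(Mul(Rational(283, 4), 71), -1)) = Mul(-14688, Pow(Rational(20093, 4), -1)) = Mul(-14688, Rational(4, 20093)) = Rational(-58752, 20093)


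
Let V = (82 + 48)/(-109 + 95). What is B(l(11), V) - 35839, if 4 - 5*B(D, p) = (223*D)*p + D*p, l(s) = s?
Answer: -156311/5 ≈ -31262.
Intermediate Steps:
V = -65/7 (V = 130/(-14) = 130*(-1/14) = -65/7 ≈ -9.2857)
B(D, p) = 4/5 - 224*D*p/5 (B(D, p) = 4/5 - ((223*D)*p + D*p)/5 = 4/5 - (223*D*p + D*p)/5 = 4/5 - 224*D*p/5)
B(l(11), V) - 35839 = (4/5 - 224/5*11*(-65/7)) - 35839 = (4/5 + 4576) - 35839 = 22884/5 - 35839 = -156311/5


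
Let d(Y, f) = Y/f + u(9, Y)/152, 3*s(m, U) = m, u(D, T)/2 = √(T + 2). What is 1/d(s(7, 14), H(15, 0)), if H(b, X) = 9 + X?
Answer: 1091664/279865 - 18468*√39/279865 ≈ 3.4886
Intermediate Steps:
u(D, T) = 2*√(2 + T) (u(D, T) = 2*√(T + 2) = 2*√(2 + T))
s(m, U) = m/3
d(Y, f) = √(2 + Y)/76 + Y/f (d(Y, f) = Y/f + (2*√(2 + Y))/152 = Y/f + (2*√(2 + Y))*(1/152) = Y/f + √(2 + Y)/76 = √(2 + Y)/76 + Y/f)
1/d(s(7, 14), H(15, 0)) = 1/(√(2 + (⅓)*7)/76 + ((⅓)*7)/(9 + 0)) = 1/(√(2 + 7/3)/76 + (7/3)/9) = 1/(√(13/3)/76 + (7/3)*(⅑)) = 1/((√39/3)/76 + 7/27) = 1/(√39/228 + 7/27) = 1/(7/27 + √39/228)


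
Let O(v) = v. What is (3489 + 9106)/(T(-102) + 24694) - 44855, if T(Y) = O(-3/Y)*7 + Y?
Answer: -7500881439/167227 ≈ -44855.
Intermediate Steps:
T(Y) = Y - 21/Y (T(Y) = -3/Y*7 + Y = -21/Y + Y = Y - 21/Y)
(3489 + 9106)/(T(-102) + 24694) - 44855 = (3489 + 9106)/((-102 - 21/(-102)) + 24694) - 44855 = 12595/((-102 - 21*(-1/102)) + 24694) - 44855 = 12595/((-102 + 7/34) + 24694) - 44855 = 12595/(-3461/34 + 24694) - 44855 = 12595/(836135/34) - 44855 = 12595*(34/836135) - 44855 = 85646/167227 - 44855 = -7500881439/167227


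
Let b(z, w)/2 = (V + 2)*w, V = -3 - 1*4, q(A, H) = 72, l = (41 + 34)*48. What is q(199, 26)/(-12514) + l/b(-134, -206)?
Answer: 1122552/644471 ≈ 1.7418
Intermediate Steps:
l = 3600 (l = 75*48 = 3600)
V = -7 (V = -3 - 4 = -7)
b(z, w) = -10*w (b(z, w) = 2*((-7 + 2)*w) = 2*(-5*w) = -10*w)
q(199, 26)/(-12514) + l/b(-134, -206) = 72/(-12514) + 3600/((-10*(-206))) = 72*(-1/12514) + 3600/2060 = -36/6257 + 3600*(1/2060) = -36/6257 + 180/103 = 1122552/644471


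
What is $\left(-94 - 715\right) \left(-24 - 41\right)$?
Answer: $52585$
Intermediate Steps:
$\left(-94 - 715\right) \left(-24 - 41\right) = \left(-94 - 715\right) \left(-65\right) = \left(-809\right) \left(-65\right) = 52585$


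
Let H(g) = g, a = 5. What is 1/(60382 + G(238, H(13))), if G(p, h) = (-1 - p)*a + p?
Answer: 1/59425 ≈ 1.6828e-5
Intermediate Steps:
G(p, h) = -5 - 4*p (G(p, h) = (-1 - p)*5 + p = (-5 - 5*p) + p = -5 - 4*p)
1/(60382 + G(238, H(13))) = 1/(60382 + (-5 - 4*238)) = 1/(60382 + (-5 - 952)) = 1/(60382 - 957) = 1/59425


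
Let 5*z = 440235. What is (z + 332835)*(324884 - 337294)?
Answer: -5223145620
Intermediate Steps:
z = 88047 (z = (1/5)*440235 = 88047)
(z + 332835)*(324884 - 337294) = (88047 + 332835)*(324884 - 337294) = 420882*(-12410) = -5223145620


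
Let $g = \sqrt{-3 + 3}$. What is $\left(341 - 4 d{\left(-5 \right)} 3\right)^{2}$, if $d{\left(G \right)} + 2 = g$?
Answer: $133225$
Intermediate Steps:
$g = 0$ ($g = \sqrt{0} = 0$)
$d{\left(G \right)} = -2$ ($d{\left(G \right)} = -2 + 0 = -2$)
$\left(341 - 4 d{\left(-5 \right)} 3\right)^{2} = \left(341 - 4 \left(-2\right) 3\right)^{2} = \left(341 - \left(-8\right) 3\right)^{2} = \left(341 - -24\right)^{2} = \left(341 + 24\right)^{2} = 365^{2} = 133225$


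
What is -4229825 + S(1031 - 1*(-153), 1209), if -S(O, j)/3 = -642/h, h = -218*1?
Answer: -461051888/109 ≈ -4.2298e+6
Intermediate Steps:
h = -218
S(O, j) = -963/109 (S(O, j) = -(-1926)/(-218) = -(-1926)*(-1)/218 = -3*321/109 = -963/109)
-4229825 + S(1031 - 1*(-153), 1209) = -4229825 - 963/109 = -461051888/109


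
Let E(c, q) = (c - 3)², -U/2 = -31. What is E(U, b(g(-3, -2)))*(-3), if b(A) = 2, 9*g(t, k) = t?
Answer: -10443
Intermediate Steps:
g(t, k) = t/9
U = 62 (U = -2*(-31) = 62)
E(c, q) = (-3 + c)²
E(U, b(g(-3, -2)))*(-3) = (-3 + 62)²*(-3) = 59²*(-3) = 3481*(-3) = -10443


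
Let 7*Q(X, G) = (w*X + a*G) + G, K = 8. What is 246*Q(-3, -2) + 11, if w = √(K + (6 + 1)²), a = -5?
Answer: 2045/7 - 738*√57/7 ≈ -503.83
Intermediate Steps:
w = √57 (w = √(8 + (6 + 1)²) = √(8 + 7²) = √(8 + 49) = √57 ≈ 7.5498)
Q(X, G) = -4*G/7 + X*√57/7 (Q(X, G) = ((√57*X - 5*G) + G)/7 = ((X*√57 - 5*G) + G)/7 = ((-5*G + X*√57) + G)/7 = (-4*G + X*√57)/7 = -4*G/7 + X*√57/7)
246*Q(-3, -2) + 11 = 246*(-4/7*(-2) + (⅐)*(-3)*√57) + 11 = 246*(8/7 - 3*√57/7) + 11 = (1968/7 - 738*√57/7) + 11 = 2045/7 - 738*√57/7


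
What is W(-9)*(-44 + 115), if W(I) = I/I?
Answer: 71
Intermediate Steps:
W(I) = 1
W(-9)*(-44 + 115) = 1*(-44 + 115) = 1*71 = 71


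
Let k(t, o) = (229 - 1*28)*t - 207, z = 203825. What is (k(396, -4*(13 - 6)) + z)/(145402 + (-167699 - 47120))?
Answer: -283214/69417 ≈ -4.0799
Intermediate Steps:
k(t, o) = -207 + 201*t (k(t, o) = (229 - 28)*t - 207 = 201*t - 207 = -207 + 201*t)
(k(396, -4*(13 - 6)) + z)/(145402 + (-167699 - 47120)) = ((-207 + 201*396) + 203825)/(145402 + (-167699 - 47120)) = ((-207 + 79596) + 203825)/(145402 - 214819) = (79389 + 203825)/(-69417) = 283214*(-1/69417) = -283214/69417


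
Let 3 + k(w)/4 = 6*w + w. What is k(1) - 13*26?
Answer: -322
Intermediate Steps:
k(w) = -12 + 28*w (k(w) = -12 + 4*(6*w + w) = -12 + 4*(7*w) = -12 + 28*w)
k(1) - 13*26 = (-12 + 28*1) - 13*26 = (-12 + 28) - 338 = 16 - 338 = -322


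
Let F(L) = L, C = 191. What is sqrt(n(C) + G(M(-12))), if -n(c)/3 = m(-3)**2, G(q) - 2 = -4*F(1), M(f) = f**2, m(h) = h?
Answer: I*sqrt(29) ≈ 5.3852*I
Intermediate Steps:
G(q) = -2 (G(q) = 2 - 4*1 = 2 - 4 = -2)
n(c) = -27 (n(c) = -3*(-3)**2 = -3*9 = -27)
sqrt(n(C) + G(M(-12))) = sqrt(-27 - 2) = sqrt(-29) = I*sqrt(29)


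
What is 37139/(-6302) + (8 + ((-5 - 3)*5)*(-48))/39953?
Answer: -1471664211/251783806 ≈ -5.8450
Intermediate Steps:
37139/(-6302) + (8 + ((-5 - 3)*5)*(-48))/39953 = 37139*(-1/6302) + (8 - 8*5*(-48))*(1/39953) = -37139/6302 + (8 - 40*(-48))*(1/39953) = -37139/6302 + (8 + 1920)*(1/39953) = -37139/6302 + 1928*(1/39953) = -37139/6302 + 1928/39953 = -1471664211/251783806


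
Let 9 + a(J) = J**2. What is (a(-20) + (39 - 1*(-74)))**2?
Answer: 254016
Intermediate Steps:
a(J) = -9 + J**2
(a(-20) + (39 - 1*(-74)))**2 = ((-9 + (-20)**2) + (39 - 1*(-74)))**2 = ((-9 + 400) + (39 + 74))**2 = (391 + 113)**2 = 504**2 = 254016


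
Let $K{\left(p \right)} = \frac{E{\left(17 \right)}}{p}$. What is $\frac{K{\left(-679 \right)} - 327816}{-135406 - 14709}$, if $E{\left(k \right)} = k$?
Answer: $\frac{222587081}{101928085} \approx 2.1838$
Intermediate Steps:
$K{\left(p \right)} = \frac{17}{p}$
$\frac{K{\left(-679 \right)} - 327816}{-135406 - 14709} = \frac{\frac{17}{-679} - 327816}{-135406 - 14709} = \frac{17 \left(- \frac{1}{679}\right) - 327816}{-150115} = \left(- \frac{17}{679} - 327816\right) \left(- \frac{1}{150115}\right) = \left(- \frac{222587081}{679}\right) \left(- \frac{1}{150115}\right) = \frac{222587081}{101928085}$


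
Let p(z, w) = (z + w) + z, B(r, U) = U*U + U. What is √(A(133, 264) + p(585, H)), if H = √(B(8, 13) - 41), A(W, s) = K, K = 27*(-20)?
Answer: √(630 + √141) ≈ 25.335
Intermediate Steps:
K = -540
A(W, s) = -540
B(r, U) = U + U² (B(r, U) = U² + U = U + U²)
H = √141 (H = √(13*(1 + 13) - 41) = √(13*14 - 41) = √(182 - 41) = √141 ≈ 11.874)
p(z, w) = w + 2*z (p(z, w) = (w + z) + z = w + 2*z)
√(A(133, 264) + p(585, H)) = √(-540 + (√141 + 2*585)) = √(-540 + (√141 + 1170)) = √(-540 + (1170 + √141)) = √(630 + √141)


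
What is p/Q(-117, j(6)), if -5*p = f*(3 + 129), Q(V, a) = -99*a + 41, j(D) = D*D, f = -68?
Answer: -8976/17615 ≈ -0.50957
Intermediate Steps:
j(D) = D²
Q(V, a) = 41 - 99*a
p = 8976/5 (p = -(-68)*(3 + 129)/5 = -(-68)*132/5 = -⅕*(-8976) = 8976/5 ≈ 1795.2)
p/Q(-117, j(6)) = 8976/(5*(41 - 99*6²)) = 8976/(5*(41 - 99*36)) = 8976/(5*(41 - 3564)) = (8976/5)/(-3523) = (8976/5)*(-1/3523) = -8976/17615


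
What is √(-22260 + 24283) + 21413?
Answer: 21413 + 17*√7 ≈ 21458.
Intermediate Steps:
√(-22260 + 24283) + 21413 = √2023 + 21413 = 17*√7 + 21413 = 21413 + 17*√7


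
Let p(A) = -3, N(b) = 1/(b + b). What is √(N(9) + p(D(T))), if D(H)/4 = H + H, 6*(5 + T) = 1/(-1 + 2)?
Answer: I*√106/6 ≈ 1.7159*I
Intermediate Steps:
T = -29/6 (T = -5 + 1/(6*(-1 + 2)) = -5 + (⅙)/1 = -5 + (⅙)*1 = -5 + ⅙ = -29/6 ≈ -4.8333)
N(b) = 1/(2*b)
D(H) = 8*H (D(H) = 4*(H + H) = 4*(2*H) = 8*H)
√(N(9) + p(D(T))) = √((½)/9 - 3) = √((½)*(⅑) - 3) = √(1/18 - 3) = √(-53/18) = I*√106/6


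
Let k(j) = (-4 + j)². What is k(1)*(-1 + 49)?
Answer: 432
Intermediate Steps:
k(1)*(-1 + 49) = (-4 + 1)²*(-1 + 49) = (-3)²*48 = 9*48 = 432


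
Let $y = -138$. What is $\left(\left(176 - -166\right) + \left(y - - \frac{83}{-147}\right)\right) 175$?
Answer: $\frac{747625}{21} \approx 35601.0$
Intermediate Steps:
$\left(\left(176 - -166\right) + \left(y - - \frac{83}{-147}\right)\right) 175 = \left(\left(176 - -166\right) - \left(138 - \frac{83}{-147}\right)\right) 175 = \left(\left(176 + 166\right) - \left(138 - - \frac{83}{147}\right)\right) 175 = \left(342 - \frac{20369}{147}\right) 175 = \frac{29905}{147} \cdot 175 = \frac{747625}{21}$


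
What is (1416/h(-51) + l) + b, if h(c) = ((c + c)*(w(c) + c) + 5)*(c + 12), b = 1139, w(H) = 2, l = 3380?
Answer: 293910769/65039 ≈ 4519.0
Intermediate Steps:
h(c) = (5 + 2*c*(2 + c))*(12 + c) (h(c) = ((c + c)*(2 + c) + 5)*(c + 12) = ((2*c)*(2 + c) + 5)*(12 + c) = (2*c*(2 + c) + 5)*(12 + c) = (5 + 2*c*(2 + c))*(12 + c))
(1416/h(-51) + l) + b = (1416/(60 + 2*(-51)³ + 28*(-51)² + 53*(-51)) + 3380) + 1139 = (1416/(60 + 2*(-132651) + 28*2601 - 2703) + 3380) + 1139 = (1416/(60 - 265302 + 72828 - 2703) + 3380) + 1139 = (1416/(-195117) + 3380) + 1139 = (1416*(-1/195117) + 3380) + 1139 = (-472/65039 + 3380) + 1139 = 219831348/65039 + 1139 = 293910769/65039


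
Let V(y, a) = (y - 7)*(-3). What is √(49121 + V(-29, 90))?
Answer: √49229 ≈ 221.88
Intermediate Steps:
V(y, a) = 21 - 3*y (V(y, a) = (-7 + y)*(-3) = 21 - 3*y)
√(49121 + V(-29, 90)) = √(49121 + (21 - 3*(-29))) = √(49121 + (21 + 87)) = √(49121 + 108) = √49229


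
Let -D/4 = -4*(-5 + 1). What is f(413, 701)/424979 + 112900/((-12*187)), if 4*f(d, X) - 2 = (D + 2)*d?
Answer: -11998623236/238413219 ≈ -50.327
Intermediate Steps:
D = -64 (D = -(-16)*(-5 + 1) = -(-16)*(-4) = -4*16 = -64)
f(d, X) = ½ - 31*d/2 (f(d, X) = ½ + ((-64 + 2)*d)/4 = ½ + (-62*d)/4 = ½ - 31*d/2)
f(413, 701)/424979 + 112900/((-12*187)) = (½ - 31/2*413)/424979 + 112900/((-12*187)) = (½ - 12803/2)*(1/424979) + 112900/(-2244) = -6401*1/424979 + 112900*(-1/2244) = -6401/424979 - 28225/561 = -11998623236/238413219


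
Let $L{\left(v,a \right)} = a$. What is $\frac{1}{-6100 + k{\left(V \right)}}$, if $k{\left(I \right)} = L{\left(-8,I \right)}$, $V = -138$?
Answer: $- \frac{1}{6238} \approx -0.00016031$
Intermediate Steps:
$k{\left(I \right)} = I$
$\frac{1}{-6100 + k{\left(V \right)}} = \frac{1}{-6100 - 138} = \frac{1}{-6238} = - \frac{1}{6238}$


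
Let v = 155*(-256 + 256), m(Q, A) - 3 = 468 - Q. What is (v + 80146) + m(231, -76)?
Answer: 80386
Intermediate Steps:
m(Q, A) = 471 - Q (m(Q, A) = 3 + (468 - Q) = 471 - Q)
v = 0 (v = 155*0 = 0)
(v + 80146) + m(231, -76) = (0 + 80146) + (471 - 1*231) = 80146 + (471 - 231) = 80146 + 240 = 80386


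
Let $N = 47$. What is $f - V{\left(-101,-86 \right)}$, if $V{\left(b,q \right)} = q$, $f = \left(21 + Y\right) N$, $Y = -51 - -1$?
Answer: $-1277$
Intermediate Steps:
$Y = -50$ ($Y = -51 + 1 = -50$)
$f = -1363$ ($f = \left(21 - 50\right) 47 = \left(-29\right) 47 = -1363$)
$f - V{\left(-101,-86 \right)} = -1363 - -86 = -1363 + 86 = -1277$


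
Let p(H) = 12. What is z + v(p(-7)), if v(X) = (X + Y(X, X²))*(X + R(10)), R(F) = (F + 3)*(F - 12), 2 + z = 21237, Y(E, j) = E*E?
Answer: 19051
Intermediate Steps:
Y(E, j) = E²
z = 21235 (z = -2 + 21237 = 21235)
R(F) = (-12 + F)*(3 + F) (R(F) = (3 + F)*(-12 + F) = (-12 + F)*(3 + F))
v(X) = (-26 + X)*(X + X²) (v(X) = (X + X²)*(X + (-36 + 10² - 9*10)) = (X + X²)*(X + (-36 + 100 - 90)) = (X + X²)*(X - 26) = (X + X²)*(-26 + X) = (-26 + X)*(X + X²))
z + v(p(-7)) = 21235 + 12*(-26 + 12² - 25*12) = 21235 + 12*(-26 + 144 - 300) = 21235 + 12*(-182) = 21235 - 2184 = 19051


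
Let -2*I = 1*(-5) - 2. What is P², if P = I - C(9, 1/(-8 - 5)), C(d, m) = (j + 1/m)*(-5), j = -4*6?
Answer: 131769/4 ≈ 32942.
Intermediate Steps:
I = 7/2 (I = -(1*(-5) - 2)/2 = -(-5 - 2)/2 = -½*(-7) = 7/2 ≈ 3.5000)
j = -24
C(d, m) = 120 - 5/m (C(d, m) = (-24 + 1/m)*(-5) = 120 - 5/m)
P = -363/2 (P = 7/2 - (120 - 5/(1/(-8 - 5))) = 7/2 - (120 - 5/(1/(-13))) = 7/2 - (120 - 5/(-1/13)) = 7/2 - (120 - 5*(-13)) = 7/2 - (120 + 65) = 7/2 - 1*185 = 7/2 - 185 = -363/2 ≈ -181.50)
P² = (-363/2)² = 131769/4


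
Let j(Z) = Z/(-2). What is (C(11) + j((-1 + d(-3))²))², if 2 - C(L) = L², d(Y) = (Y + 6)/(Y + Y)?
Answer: 923521/64 ≈ 14430.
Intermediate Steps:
d(Y) = (6 + Y)/(2*Y) (d(Y) = (6 + Y)/((2*Y)) = (6 + Y)*(1/(2*Y)) = (6 + Y)/(2*Y))
C(L) = 2 - L²
j(Z) = -Z/2 (j(Z) = Z*(-½) = -Z/2)
(C(11) + j((-1 + d(-3))²))² = ((2 - 1*11²) - (-1 + (½)*(6 - 3)/(-3))²/2)² = ((2 - 1*121) - (-1 + (½)*(-⅓)*3)²/2)² = ((2 - 121) - (-1 - ½)²/2)² = (-119 - (-3/2)²/2)² = (-119 - ½*9/4)² = (-119 - 9/8)² = (-961/8)² = 923521/64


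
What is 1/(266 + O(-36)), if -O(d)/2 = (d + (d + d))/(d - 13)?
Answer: 49/12818 ≈ 0.0038227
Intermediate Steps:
O(d) = -6*d/(-13 + d) (O(d) = -2*(d + (d + d))/(d - 13) = -2*(d + 2*d)/(-13 + d) = -2*3*d/(-13 + d) = -6*d/(-13 + d))
1/(266 + O(-36)) = 1/(266 - 6*(-36)/(-13 - 36)) = 1/(266 - 6*(-36)/(-49)) = 1/(266 - 6*(-36)*(-1/49)) = 1/(266 - 216/49) = 1/(12818/49) = 49/12818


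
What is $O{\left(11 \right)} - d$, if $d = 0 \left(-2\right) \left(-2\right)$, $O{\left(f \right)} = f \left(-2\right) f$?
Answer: $-242$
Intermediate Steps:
$O{\left(f \right)} = - 2 f^{2}$ ($O{\left(f \right)} = - 2 f f = - 2 f^{2}$)
$d = 0$ ($d = 0 \left(-2\right) = 0$)
$O{\left(11 \right)} - d = - 2 \cdot 11^{2} - 0 = \left(-2\right) 121 + 0 = -242 + 0 = -242$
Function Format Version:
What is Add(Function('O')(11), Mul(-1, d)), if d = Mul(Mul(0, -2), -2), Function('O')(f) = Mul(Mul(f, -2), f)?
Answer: -242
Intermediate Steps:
Function('O')(f) = Mul(-2, Pow(f, 2)) (Function('O')(f) = Mul(Mul(-2, f), f) = Mul(-2, Pow(f, 2)))
d = 0 (d = Mul(0, -2) = 0)
Add(Function('O')(11), Mul(-1, d)) = Add(Mul(-2, Pow(11, 2)), Mul(-1, 0)) = Add(Mul(-2, 121), 0) = Add(-242, 0) = -242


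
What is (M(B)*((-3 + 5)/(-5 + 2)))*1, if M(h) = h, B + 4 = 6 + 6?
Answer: -16/3 ≈ -5.3333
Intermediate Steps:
B = 8 (B = -4 + (6 + 6) = -4 + 12 = 8)
(M(B)*((-3 + 5)/(-5 + 2)))*1 = (8*((-3 + 5)/(-5 + 2)))*1 = (8*(2/(-3)))*1 = (8*(2*(-⅓)))*1 = (8*(-⅔))*1 = -16/3*1 = -16/3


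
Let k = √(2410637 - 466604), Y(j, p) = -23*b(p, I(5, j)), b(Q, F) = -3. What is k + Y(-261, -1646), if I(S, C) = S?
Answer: 69 + √1944033 ≈ 1463.3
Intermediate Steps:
Y(j, p) = 69 (Y(j, p) = -23*(-3) = 69)
k = √1944033 ≈ 1394.3
k + Y(-261, -1646) = √1944033 + 69 = 69 + √1944033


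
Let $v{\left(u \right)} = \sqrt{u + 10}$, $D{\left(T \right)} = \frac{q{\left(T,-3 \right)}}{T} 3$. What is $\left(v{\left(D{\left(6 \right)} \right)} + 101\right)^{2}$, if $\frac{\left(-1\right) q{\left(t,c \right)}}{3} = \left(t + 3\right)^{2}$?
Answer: $\frac{\left(202 + i \sqrt{446}\right)^{2}}{4} \approx 10090.0 + 2133.0 i$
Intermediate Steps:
$q{\left(t,c \right)} = - 3 \left(3 + t\right)^{2}$ ($q{\left(t,c \right)} = - 3 \left(t + 3\right)^{2} = - 3 \left(3 + t\right)^{2}$)
$D{\left(T \right)} = - \frac{9 \left(3 + T\right)^{2}}{T}$ ($D{\left(T \right)} = \frac{\left(-3\right) \left(3 + T\right)^{2}}{T} 3 = - \frac{3 \left(3 + T\right)^{2}}{T} 3 = - \frac{9 \left(3 + T\right)^{2}}{T}$)
$v{\left(u \right)} = \sqrt{10 + u}$
$\left(v{\left(D{\left(6 \right)} \right)} + 101\right)^{2} = \left(\sqrt{10 - \frac{9 \left(3 + 6\right)^{2}}{6}} + 101\right)^{2} = \left(\sqrt{10 - \frac{3 \cdot 9^{2}}{2}} + 101\right)^{2} = \left(\sqrt{10 - \frac{3}{2} \cdot 81} + 101\right)^{2} = \left(\sqrt{10 - \frac{243}{2}} + 101\right)^{2} = \left(\sqrt{- \frac{223}{2}} + 101\right)^{2} = \left(\frac{i \sqrt{446}}{2} + 101\right)^{2} = \left(101 + \frac{i \sqrt{446}}{2}\right)^{2}$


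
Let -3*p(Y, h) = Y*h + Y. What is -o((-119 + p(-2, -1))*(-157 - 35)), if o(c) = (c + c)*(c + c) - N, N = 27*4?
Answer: -2088124308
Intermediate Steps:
N = 108
p(Y, h) = -Y/3 - Y*h/3 (p(Y, h) = -(Y*h + Y)/3 = -(Y + Y*h)/3 = -Y/3 - Y*h/3)
o(c) = -108 + 4*c² (o(c) = (c + c)*(c + c) - 1*108 = (2*c)*(2*c) - 108 = 4*c² - 108 = -108 + 4*c²)
-o((-119 + p(-2, -1))*(-157 - 35)) = -(-108 + 4*((-119 - ⅓*(-2)*(1 - 1))*(-157 - 35))²) = -(-108 + 4*((-119 - ⅓*(-2)*0)*(-192))²) = -(-108 + 4*((-119 + 0)*(-192))²) = -(-108 + 4*(-119*(-192))²) = -(-108 + 4*22848²) = -(-108 + 4*522031104) = -(-108 + 2088124416) = -1*2088124308 = -2088124308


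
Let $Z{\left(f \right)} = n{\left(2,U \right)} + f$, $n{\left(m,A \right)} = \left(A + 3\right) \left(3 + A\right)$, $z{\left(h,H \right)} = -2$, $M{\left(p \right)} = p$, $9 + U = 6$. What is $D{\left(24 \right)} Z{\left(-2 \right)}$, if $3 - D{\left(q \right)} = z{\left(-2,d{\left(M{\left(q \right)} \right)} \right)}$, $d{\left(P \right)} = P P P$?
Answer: $-10$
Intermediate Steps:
$U = -3$ ($U = -9 + 6 = -3$)
$d{\left(P \right)} = P^{3}$ ($d{\left(P \right)} = P^{2} P = P^{3}$)
$D{\left(q \right)} = 5$ ($D{\left(q \right)} = 3 - -2 = 3 + 2 = 5$)
$n{\left(m,A \right)} = \left(3 + A\right)^{2}$ ($n{\left(m,A \right)} = \left(3 + A\right) \left(3 + A\right) = \left(3 + A\right)^{2}$)
$Z{\left(f \right)} = f$ ($Z{\left(f \right)} = \left(3 - 3\right)^{2} + f = 0^{2} + f = 0 + f = f$)
$D{\left(24 \right)} Z{\left(-2 \right)} = 5 \left(-2\right) = -10$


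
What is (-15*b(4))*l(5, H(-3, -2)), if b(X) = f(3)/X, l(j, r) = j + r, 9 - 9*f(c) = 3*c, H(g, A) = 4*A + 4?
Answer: 0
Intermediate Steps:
H(g, A) = 4 + 4*A
f(c) = 1 - c/3
b(X) = 0 (b(X) = (1 - ⅓*3)/X = (1 - 1)/X = 0/X = 0)
(-15*b(4))*l(5, H(-3, -2)) = (-15*0)*(5 + (4 + 4*(-2))) = 0*(5 + (4 - 8)) = 0*(5 - 4) = 0*1 = 0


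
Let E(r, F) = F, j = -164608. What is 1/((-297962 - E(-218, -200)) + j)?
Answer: -1/462370 ≈ -2.1628e-6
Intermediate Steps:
1/((-297962 - E(-218, -200)) + j) = 1/((-297962 - 1*(-200)) - 164608) = 1/((-297962 + 200) - 164608) = 1/(-297762 - 164608) = 1/(-462370) = -1/462370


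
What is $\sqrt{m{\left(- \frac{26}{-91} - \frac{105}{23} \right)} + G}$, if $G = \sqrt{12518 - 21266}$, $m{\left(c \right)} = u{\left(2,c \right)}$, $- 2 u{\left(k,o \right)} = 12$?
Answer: $\sqrt{-6 + 54 i \sqrt{3}} \approx 6.6228 + 7.0613 i$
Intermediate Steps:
$u{\left(k,o \right)} = -6$ ($u{\left(k,o \right)} = \left(- \frac{1}{2}\right) 12 = -6$)
$m{\left(c \right)} = -6$
$G = 54 i \sqrt{3}$ ($G = \sqrt{-8748} = 54 i \sqrt{3} \approx 93.531 i$)
$\sqrt{m{\left(- \frac{26}{-91} - \frac{105}{23} \right)} + G} = \sqrt{-6 + 54 i \sqrt{3}}$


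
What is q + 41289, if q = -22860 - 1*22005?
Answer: -3576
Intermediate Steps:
q = -44865 (q = -22860 - 22005 = -44865)
q + 41289 = -44865 + 41289 = -3576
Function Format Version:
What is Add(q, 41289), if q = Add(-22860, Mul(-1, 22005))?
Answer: -3576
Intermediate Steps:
q = -44865 (q = Add(-22860, -22005) = -44865)
Add(q, 41289) = Add(-44865, 41289) = -3576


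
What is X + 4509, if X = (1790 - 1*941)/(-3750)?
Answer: 5635967/1250 ≈ 4508.8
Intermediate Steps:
X = -283/1250 (X = (1790 - 941)*(-1/3750) = 849*(-1/3750) = -283/1250 ≈ -0.22640)
X + 4509 = -283/1250 + 4509 = 5635967/1250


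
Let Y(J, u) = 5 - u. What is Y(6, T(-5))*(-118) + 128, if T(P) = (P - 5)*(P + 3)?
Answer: 1898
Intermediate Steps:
T(P) = (-5 + P)*(3 + P)
Y(6, T(-5))*(-118) + 128 = (5 - (-15 + (-5)² - 2*(-5)))*(-118) + 128 = (5 - (-15 + 25 + 10))*(-118) + 128 = (5 - 1*20)*(-118) + 128 = (5 - 20)*(-118) + 128 = -15*(-118) + 128 = 1770 + 128 = 1898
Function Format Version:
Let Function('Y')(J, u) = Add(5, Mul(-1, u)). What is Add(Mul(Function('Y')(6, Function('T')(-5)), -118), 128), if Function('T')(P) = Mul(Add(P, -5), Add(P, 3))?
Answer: 1898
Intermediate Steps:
Function('T')(P) = Mul(Add(-5, P), Add(3, P))
Add(Mul(Function('Y')(6, Function('T')(-5)), -118), 128) = Add(Mul(Add(5, Mul(-1, Add(-15, Pow(-5, 2), Mul(-2, -5)))), -118), 128) = Add(Mul(Add(5, Mul(-1, Add(-15, 25, 10))), -118), 128) = Add(Mul(Add(5, Mul(-1, 20)), -118), 128) = Add(Mul(Add(5, -20), -118), 128) = Add(Mul(-15, -118), 128) = Add(1770, 128) = 1898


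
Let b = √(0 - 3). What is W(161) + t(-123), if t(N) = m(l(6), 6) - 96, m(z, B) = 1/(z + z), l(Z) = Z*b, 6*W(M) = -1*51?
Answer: -209/2 - I*√3/36 ≈ -104.5 - 0.048113*I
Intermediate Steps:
b = I*√3 (b = √(-3) = I*√3 ≈ 1.732*I)
W(M) = -17/2 (W(M) = (-1*51)/6 = (⅙)*(-51) = -17/2)
l(Z) = I*Z*√3 (l(Z) = Z*(I*√3) = I*Z*√3)
m(z, B) = 1/(2*z)
t(N) = -96 - I*√3/36 (t(N) = 1/(2*((I*6*√3))) - 96 = 1/(2*((6*I*√3))) - 96 = (-I*√3/18)/2 - 96 = -I*√3/36 - 96 = -96 - I*√3/36)
W(161) + t(-123) = -17/2 + (-96 - I*√3/36) = -209/2 - I*√3/36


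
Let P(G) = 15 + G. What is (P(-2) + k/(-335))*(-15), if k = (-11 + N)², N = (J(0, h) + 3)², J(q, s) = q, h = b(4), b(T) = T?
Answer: -13053/67 ≈ -194.82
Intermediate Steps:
h = 4
N = 9 (N = (0 + 3)² = 3² = 9)
k = 4 (k = (-11 + 9)² = (-2)² = 4)
(P(-2) + k/(-335))*(-15) = ((15 - 2) + 4/(-335))*(-15) = (13 + 4*(-1/335))*(-15) = (13 - 4/335)*(-15) = (4351/335)*(-15) = -13053/67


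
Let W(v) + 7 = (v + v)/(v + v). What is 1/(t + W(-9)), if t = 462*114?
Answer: 1/52662 ≈ 1.8989e-5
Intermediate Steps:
W(v) = -6 (W(v) = -7 + (v + v)/(v + v) = -7 + (2*v)/((2*v)) = -7 + (2*v)*(1/(2*v)) = -7 + 1 = -6)
t = 52668
1/(t + W(-9)) = 1/(52668 - 6) = 1/52662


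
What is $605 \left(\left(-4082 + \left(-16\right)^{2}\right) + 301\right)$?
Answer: $-2132625$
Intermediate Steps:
$605 \left(\left(-4082 + \left(-16\right)^{2}\right) + 301\right) = 605 \left(\left(-4082 + 256\right) + 301\right) = 605 \left(-3826 + 301\right) = 605 \left(-3525\right) = -2132625$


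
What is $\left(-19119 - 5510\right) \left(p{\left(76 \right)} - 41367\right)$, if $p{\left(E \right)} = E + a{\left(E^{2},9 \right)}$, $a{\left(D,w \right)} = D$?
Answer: $874698935$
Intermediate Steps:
$p{\left(E \right)} = E + E^{2}$
$\left(-19119 - 5510\right) \left(p{\left(76 \right)} - 41367\right) = \left(-19119 - 5510\right) \left(76 \left(1 + 76\right) - 41367\right) = - 24629 \left(76 \cdot 77 - 41367\right) = - 24629 \left(5852 - 41367\right) = \left(-24629\right) \left(-35515\right) = 874698935$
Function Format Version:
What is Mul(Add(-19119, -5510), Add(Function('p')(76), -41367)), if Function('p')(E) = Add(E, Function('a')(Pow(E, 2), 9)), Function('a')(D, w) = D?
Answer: 874698935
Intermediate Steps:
Function('p')(E) = Add(E, Pow(E, 2))
Mul(Add(-19119, -5510), Add(Function('p')(76), -41367)) = Mul(Add(-19119, -5510), Add(Mul(76, Add(1, 76)), -41367)) = Mul(-24629, Add(Mul(76, 77), -41367)) = Mul(-24629, Add(5852, -41367)) = Mul(-24629, -35515) = 874698935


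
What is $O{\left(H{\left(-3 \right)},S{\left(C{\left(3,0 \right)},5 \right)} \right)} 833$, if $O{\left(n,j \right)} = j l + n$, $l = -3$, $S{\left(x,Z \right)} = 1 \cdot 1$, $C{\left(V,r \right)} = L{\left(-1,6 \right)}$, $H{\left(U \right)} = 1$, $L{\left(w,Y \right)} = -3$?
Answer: $-1666$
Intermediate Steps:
$C{\left(V,r \right)} = -3$
$S{\left(x,Z \right)} = 1$
$O{\left(n,j \right)} = n - 3 j$ ($O{\left(n,j \right)} = j \left(-3\right) + n = - 3 j + n = n - 3 j$)
$O{\left(H{\left(-3 \right)},S{\left(C{\left(3,0 \right)},5 \right)} \right)} 833 = \left(1 - 3\right) 833 = \left(-2\right) 833 = -1666$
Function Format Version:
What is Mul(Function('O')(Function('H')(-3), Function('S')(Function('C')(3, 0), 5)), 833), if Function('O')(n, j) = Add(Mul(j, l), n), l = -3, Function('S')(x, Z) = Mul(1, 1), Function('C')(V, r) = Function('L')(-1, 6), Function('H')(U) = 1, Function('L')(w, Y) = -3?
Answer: -1666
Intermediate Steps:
Function('C')(V, r) = -3
Function('S')(x, Z) = 1
Function('O')(n, j) = Add(n, Mul(-3, j)) (Function('O')(n, j) = Add(Mul(j, -3), n) = Add(Mul(-3, j), n) = Add(n, Mul(-3, j)))
Mul(Function('O')(Function('H')(-3), Function('S')(Function('C')(3, 0), 5)), 833) = Mul(Add(1, Mul(-3, 1)), 833) = Mul(Add(1, -3), 833) = Mul(-2, 833) = -1666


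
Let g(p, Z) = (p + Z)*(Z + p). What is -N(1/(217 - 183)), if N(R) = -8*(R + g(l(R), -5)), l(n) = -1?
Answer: 4900/17 ≈ 288.24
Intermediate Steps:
g(p, Z) = (Z + p)² (g(p, Z) = (Z + p)*(Z + p) = (Z + p)²)
N(R) = -288 - 8*R (N(R) = -8*(R + (-5 - 1)²) = -8*(R + (-6)²) = -8*(R + 36) = -8*(36 + R) = -288 - 8*R)
-N(1/(217 - 183)) = -(-288 - 8/(217 - 183)) = -(-288 - 8/34) = -(-288 - 8*1/34) = -(-288 - 4/17) = -1*(-4900/17) = 4900/17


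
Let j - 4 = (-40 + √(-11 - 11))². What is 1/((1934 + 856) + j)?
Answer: 1093/4813796 + 5*I*√22/1203449 ≈ 0.00022706 + 1.9487e-5*I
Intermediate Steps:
j = 4 + (-40 + I*√22)² (j = 4 + (-40 + √(-11 - 11))² = 4 + (-40 + √(-22))² = 4 + (-40 + I*√22)² ≈ 1582.0 - 375.23*I)
1/((1934 + 856) + j) = 1/((1934 + 856) + (1582 - 80*I*√22)) = 1/(2790 + (1582 - 80*I*√22)) = 1/(4372 - 80*I*√22)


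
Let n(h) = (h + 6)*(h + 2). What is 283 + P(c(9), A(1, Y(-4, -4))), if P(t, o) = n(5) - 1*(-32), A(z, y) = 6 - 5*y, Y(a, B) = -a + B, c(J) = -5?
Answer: 392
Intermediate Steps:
Y(a, B) = B - a
n(h) = (2 + h)*(6 + h) (n(h) = (6 + h)*(2 + h) = (2 + h)*(6 + h))
P(t, o) = 109 (P(t, o) = (12 + 5**2 + 8*5) - 1*(-32) = (12 + 25 + 40) + 32 = 77 + 32 = 109)
283 + P(c(9), A(1, Y(-4, -4))) = 283 + 109 = 392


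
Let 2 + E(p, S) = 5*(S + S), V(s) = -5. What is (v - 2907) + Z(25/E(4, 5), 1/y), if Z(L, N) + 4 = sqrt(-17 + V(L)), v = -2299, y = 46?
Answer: -5210 + I*sqrt(22) ≈ -5210.0 + 4.6904*I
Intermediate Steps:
E(p, S) = -2 + 10*S (E(p, S) = -2 + 5*(S + S) = -2 + 5*(2*S) = -2 + 10*S)
Z(L, N) = -4 + I*sqrt(22) (Z(L, N) = -4 + sqrt(-17 - 5) = -4 + sqrt(-22) = -4 + I*sqrt(22))
(v - 2907) + Z(25/E(4, 5), 1/y) = (-2299 - 2907) + (-4 + I*sqrt(22)) = -5206 + (-4 + I*sqrt(22)) = -5210 + I*sqrt(22)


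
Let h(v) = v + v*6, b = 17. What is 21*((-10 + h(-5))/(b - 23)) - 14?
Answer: 287/2 ≈ 143.50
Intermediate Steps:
h(v) = 7*v (h(v) = v + 6*v = 7*v)
21*((-10 + h(-5))/(b - 23)) - 14 = 21*((-10 + 7*(-5))/(17 - 23)) - 14 = 21*((-10 - 35)/(-6)) - 14 = 21*(-45*(-⅙)) - 14 = 21*(15/2) - 14 = 315/2 - 14 = 287/2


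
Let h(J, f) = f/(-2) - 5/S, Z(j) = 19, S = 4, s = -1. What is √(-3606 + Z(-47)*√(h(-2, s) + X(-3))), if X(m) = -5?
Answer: √(-14424 + 38*I*√23)/2 ≈ 0.37935 + 60.051*I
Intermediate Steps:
h(J, f) = -5/4 - f/2 (h(J, f) = f/(-2) - 5/4 = f*(-½) - 5*¼ = -f/2 - 5/4 = -5/4 - f/2)
√(-3606 + Z(-47)*√(h(-2, s) + X(-3))) = √(-3606 + 19*√((-5/4 - ½*(-1)) - 5)) = √(-3606 + 19*√((-5/4 + ½) - 5)) = √(-3606 + 19*√(-¾ - 5)) = √(-3606 + 19*√(-23/4)) = √(-3606 + 19*(I*√23/2)) = √(-3606 + 19*I*√23/2)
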